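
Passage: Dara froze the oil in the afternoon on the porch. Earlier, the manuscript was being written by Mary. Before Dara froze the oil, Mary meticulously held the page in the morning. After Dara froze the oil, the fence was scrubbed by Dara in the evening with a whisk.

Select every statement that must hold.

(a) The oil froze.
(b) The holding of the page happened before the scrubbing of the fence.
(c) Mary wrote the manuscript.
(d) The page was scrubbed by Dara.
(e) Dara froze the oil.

(a) Entailed — 'Dara froze the oil' is causative; it entails the inchoative 'the oil froze'.
(b) Entailed — the narrative places the holding before the scrubbing.
(c) Not entailed — 'was writing' is progressive on an accomplishment; it does not entail the completed 'wrote'.
(d) Not entailed — Dara scrubbed the fence, not the page; the page belongs to the holding event.
(e) Entailed — dropping 'in the afternoon', 'on the porch' leaves a sub-description the original still satisfies.

(a), (b), (e)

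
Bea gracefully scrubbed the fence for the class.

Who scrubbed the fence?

Bea

'Bea' marks the agent of the scrubbing event.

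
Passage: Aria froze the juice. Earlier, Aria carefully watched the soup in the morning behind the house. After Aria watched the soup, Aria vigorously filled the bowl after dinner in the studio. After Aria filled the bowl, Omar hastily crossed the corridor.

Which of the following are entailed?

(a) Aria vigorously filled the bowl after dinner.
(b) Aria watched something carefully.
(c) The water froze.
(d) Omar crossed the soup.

(a) Entailed — this follows by dropping conjuncts from the filling event's description.
(b) Entailed — this follows by dropping conjuncts from the watching event's description.
(c) Not entailed — the juice is what froze, not the water.
(d) Not entailed — Omar crossed the corridor, not the soup; the soup belongs to the watching event.

(a), (b)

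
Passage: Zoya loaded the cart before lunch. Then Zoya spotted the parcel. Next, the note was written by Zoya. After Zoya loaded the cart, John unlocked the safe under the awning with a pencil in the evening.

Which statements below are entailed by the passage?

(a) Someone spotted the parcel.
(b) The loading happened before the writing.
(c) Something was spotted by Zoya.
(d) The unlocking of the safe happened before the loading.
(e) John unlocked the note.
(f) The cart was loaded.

(a) Entailed — the original entails any weakening of itself; this just generalizes the agent.
(b) Entailed — the narrative places the loading before the writing.
(c) Entailed — the original entails any weakening of itself; this just generalizes the patient.
(d) Not entailed — the narrative places the loading before the unlocking, not after.
(e) Not entailed — John unlocked the safe, not the note; the note belongs to the writing event.
(f) Entailed — the original entails any weakening of itself; this just drops 'before lunch' and generalizes the agent.

(a), (b), (c), (f)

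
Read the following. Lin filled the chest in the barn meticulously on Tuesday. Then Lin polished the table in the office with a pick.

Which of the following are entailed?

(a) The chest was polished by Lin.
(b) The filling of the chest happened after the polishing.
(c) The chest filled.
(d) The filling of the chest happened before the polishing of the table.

(c), (d)

(a) Not entailed — Lin polished the table, not the chest; the chest belongs to the filling event.
(b) Not entailed — the narrative places the filling before the polishing, not after.
(c) Entailed — 'Lin filled the chest' is causative; it entails the inchoative 'the chest filled'.
(d) Entailed — the narrative places the filling before the polishing.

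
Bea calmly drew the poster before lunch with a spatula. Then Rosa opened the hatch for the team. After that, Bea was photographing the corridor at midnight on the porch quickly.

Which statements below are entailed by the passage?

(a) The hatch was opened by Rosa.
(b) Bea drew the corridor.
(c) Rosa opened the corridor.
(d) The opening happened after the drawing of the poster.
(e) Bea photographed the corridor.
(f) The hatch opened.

(a), (d), (f)

(a) Entailed — this follows by dropping conjuncts from the opening event's description.
(b) Not entailed — Bea drew the poster, not the corridor; the corridor belongs to the photographing event.
(c) Not entailed — Rosa opened the hatch, not the corridor; the corridor belongs to the photographing event.
(d) Entailed — the narrative places the drawing before the opening.
(e) Not entailed — 'was photographing' is progressive on an accomplishment; it does not entail the completed 'photographed'.
(f) Entailed — 'Rosa opened the hatch' is causative; it entails the inchoative 'the hatch opened'.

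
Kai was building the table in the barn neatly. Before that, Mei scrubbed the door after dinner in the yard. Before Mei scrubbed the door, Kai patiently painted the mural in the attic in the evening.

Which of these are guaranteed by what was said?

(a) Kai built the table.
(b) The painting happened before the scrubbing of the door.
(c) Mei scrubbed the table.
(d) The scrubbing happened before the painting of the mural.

(b)

(a) Not entailed — 'was building' is progressive on an accomplishment; it does not entail the completed 'built'.
(b) Entailed — the narrative places the painting before the scrubbing.
(c) Not entailed — Mei scrubbed the door, not the table; the table belongs to the building event.
(d) Not entailed — the narrative places the painting before the scrubbing, not after.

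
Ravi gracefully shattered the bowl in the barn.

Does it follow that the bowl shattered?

'Ravi shattered the bowl' is the causative; it entails the inchoative 'the bowl shattered'.

yes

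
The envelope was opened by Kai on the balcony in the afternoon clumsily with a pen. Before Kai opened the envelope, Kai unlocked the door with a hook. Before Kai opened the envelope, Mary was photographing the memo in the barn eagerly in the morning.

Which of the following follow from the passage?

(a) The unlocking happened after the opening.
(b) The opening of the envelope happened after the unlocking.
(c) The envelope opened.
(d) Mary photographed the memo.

(b), (c)

(a) Not entailed — the narrative places the unlocking before the opening, not after.
(b) Entailed — the narrative places the unlocking before the opening.
(c) Entailed — 'Kai opened the envelope' is causative; it entails the inchoative 'the envelope opened'.
(d) Not entailed — 'was photographing' is progressive on an accomplishment; it does not entail the completed 'photographed'.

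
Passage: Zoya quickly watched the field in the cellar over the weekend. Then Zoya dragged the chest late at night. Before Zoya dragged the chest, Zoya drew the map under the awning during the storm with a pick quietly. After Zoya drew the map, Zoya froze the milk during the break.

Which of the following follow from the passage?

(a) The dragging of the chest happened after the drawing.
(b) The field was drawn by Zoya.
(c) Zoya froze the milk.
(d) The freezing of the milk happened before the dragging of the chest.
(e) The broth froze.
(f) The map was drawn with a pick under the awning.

(a) Entailed — the narrative places the drawing before the dragging.
(b) Not entailed — Zoya drew the map, not the field; the field belongs to the watching event.
(c) Entailed — the original entails any weakening of itself; this just drops 'during the break'.
(d) Not entailed — the narrative doesn't order the freezing relative to the dragging.
(e) Not entailed — the milk is what froze, not the broth.
(f) Entailed — this follows by dropping conjuncts from the drawing event's description.

(a), (c), (f)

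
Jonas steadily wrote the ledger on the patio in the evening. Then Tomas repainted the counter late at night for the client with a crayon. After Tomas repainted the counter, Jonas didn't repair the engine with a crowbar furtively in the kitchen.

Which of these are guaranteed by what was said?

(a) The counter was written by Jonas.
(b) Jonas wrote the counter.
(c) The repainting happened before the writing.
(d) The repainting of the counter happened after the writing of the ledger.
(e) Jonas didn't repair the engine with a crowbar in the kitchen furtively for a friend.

(a) Not entailed — Jonas wrote the ledger, not the counter; the counter belongs to the repainting event.
(b) Not entailed — Jonas wrote the ledger, not the counter; the counter belongs to the repainting event.
(c) Not entailed — the narrative places the writing before the repainting, not after.
(d) Entailed — the narrative places the writing before the repainting.
(e) Entailed — under negation, adding a further restriction is entailed: if no such repairing event occurred, none occurred for a friend either.

(d), (e)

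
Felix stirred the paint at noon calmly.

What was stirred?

the paint

'the paint' marks the patient of the stirring event.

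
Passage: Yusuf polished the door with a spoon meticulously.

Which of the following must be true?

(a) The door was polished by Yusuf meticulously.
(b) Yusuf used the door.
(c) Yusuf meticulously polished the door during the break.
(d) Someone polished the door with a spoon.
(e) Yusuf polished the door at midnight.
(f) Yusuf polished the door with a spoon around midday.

(a) Entailed — this follows by dropping conjuncts from the polishing event's description.
(b) Not entailed — the door is the patient, not an instrument — Yusuf used a spoon.
(c) Not entailed — 'during the break' adds information not in the original event.
(d) Entailed — dropping 'meticulously' and generalizing the agent leaves a sub-description the original still satisfies.
(e) Not entailed — 'at midnight' adds information not in the original event.
(f) Not entailed — 'around midday' adds information not in the original event.

(a), (d)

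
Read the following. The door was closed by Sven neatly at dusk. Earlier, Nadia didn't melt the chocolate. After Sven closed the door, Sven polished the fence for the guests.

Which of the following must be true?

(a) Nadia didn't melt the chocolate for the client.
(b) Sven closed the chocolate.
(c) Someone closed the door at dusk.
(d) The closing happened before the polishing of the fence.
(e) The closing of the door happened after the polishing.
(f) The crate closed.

(a), (c), (d)

(a) Entailed — under negation, adding a further restriction is entailed: if no such melting event occurred, none occurred for the client either.
(b) Not entailed — Sven closed the door, not the chocolate; the chocolate belongs to the melting event.
(c) Entailed — every conjunct here is already in the original closing event.
(d) Entailed — the narrative places the closing before the polishing.
(e) Not entailed — the narrative places the closing before the polishing, not after.
(f) Not entailed — the door is what closed, not the crate.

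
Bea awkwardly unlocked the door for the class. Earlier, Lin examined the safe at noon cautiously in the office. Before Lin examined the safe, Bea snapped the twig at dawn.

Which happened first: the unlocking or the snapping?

The connectives place the snapping before the unlocking.

the snapping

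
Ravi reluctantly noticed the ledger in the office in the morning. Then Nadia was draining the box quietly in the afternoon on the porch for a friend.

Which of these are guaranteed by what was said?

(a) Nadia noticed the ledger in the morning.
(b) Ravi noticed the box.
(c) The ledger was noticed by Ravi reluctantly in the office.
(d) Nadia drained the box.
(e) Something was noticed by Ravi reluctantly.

(a) Not entailed — the passage has Ravi noticing the ledger, not Nadia.
(b) Not entailed — Ravi noticed the ledger, not the box; the box belongs to the draining event.
(c) Entailed — this follows by dropping conjuncts from the noticing event's description.
(d) Not entailed — 'was draining' is progressive on an accomplishment; it does not entail the completed 'drained'.
(e) Entailed — this follows by dropping conjuncts from the noticing event's description.

(c), (e)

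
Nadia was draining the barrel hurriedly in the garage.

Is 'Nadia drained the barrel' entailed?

no

'was draining' is progressive; for an accomplishment like 'drain the barrel', it doesn't entail completion.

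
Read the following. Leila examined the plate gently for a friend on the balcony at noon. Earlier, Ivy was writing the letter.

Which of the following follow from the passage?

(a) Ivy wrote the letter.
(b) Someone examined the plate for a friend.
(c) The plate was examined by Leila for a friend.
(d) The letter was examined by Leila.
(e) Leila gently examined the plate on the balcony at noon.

(a) Not entailed — 'was writing' is progressive on an accomplishment; it does not entail the completed 'wrote'.
(b) Entailed — dropping 'at noon', 'on the balcony', 'gently' and generalizing the agent leaves a sub-description the original still satisfies.
(c) Entailed — dropping 'at noon', 'on the balcony', 'gently' leaves a sub-description the original still satisfies.
(d) Not entailed — Leila examined the plate, not the letter; the letter belongs to the writing event.
(e) Entailed — the original entails any weakening of itself; this just drops 'for a friend'.

(b), (c), (e)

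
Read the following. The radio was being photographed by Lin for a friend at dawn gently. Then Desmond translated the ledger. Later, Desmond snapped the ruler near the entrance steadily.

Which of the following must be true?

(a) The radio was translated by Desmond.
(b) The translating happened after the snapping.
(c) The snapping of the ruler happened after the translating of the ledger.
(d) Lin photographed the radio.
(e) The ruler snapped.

(a) Not entailed — Desmond translated the ledger, not the radio; the radio belongs to the photographing event.
(b) Not entailed — the narrative places the translating before the snapping, not after.
(c) Entailed — the narrative places the translating before the snapping.
(d) Not entailed — 'was photographing' is progressive on an accomplishment; it does not entail the completed 'photographed'.
(e) Entailed — 'Desmond snapped the ruler' is causative; it entails the inchoative 'the ruler snapped'.

(c), (e)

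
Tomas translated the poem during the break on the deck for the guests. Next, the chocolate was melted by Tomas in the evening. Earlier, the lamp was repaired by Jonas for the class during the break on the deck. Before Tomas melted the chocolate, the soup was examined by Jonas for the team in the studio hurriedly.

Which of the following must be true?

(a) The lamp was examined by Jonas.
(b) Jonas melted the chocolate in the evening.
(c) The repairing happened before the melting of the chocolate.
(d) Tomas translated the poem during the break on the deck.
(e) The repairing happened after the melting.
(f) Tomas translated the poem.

(c), (d), (f)

(a) Not entailed — Jonas examined the soup, not the lamp; the lamp belongs to the repairing event.
(b) Not entailed — the passage has Tomas melting the chocolate, not Jonas.
(c) Entailed — the narrative places the repairing before the melting.
(d) Entailed — dropping 'for the guests' leaves a sub-description the original still satisfies.
(e) Not entailed — the narrative places the repairing before the melting, not after.
(f) Entailed — dropping 'during the break', 'for the guests', 'on the deck' leaves a sub-description the original still satisfies.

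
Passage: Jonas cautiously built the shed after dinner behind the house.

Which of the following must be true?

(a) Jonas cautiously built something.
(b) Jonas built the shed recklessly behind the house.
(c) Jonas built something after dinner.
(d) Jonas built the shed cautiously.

(a) Entailed — every conjunct here is already in the original building event.
(b) Not entailed — 'recklessly' adds a manner not in (and inconsistent with) the original.
(c) Entailed — dropping 'behind the house', 'cautiously' and generalizing the patient leaves a sub-description the original still satisfies.
(d) Entailed — every conjunct here is already in the original building event.

(a), (c), (d)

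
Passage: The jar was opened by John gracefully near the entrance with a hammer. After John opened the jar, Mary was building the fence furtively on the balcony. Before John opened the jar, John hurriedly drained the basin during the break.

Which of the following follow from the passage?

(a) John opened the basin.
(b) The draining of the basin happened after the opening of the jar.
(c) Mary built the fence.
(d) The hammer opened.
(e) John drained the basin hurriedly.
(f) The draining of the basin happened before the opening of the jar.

(e), (f)

(a) Not entailed — John opened the jar, not the basin; the basin belongs to the draining event.
(b) Not entailed — the narrative places the draining before the opening, not after.
(c) Not entailed — 'was building' is progressive on an accomplishment; it does not entail the completed 'built'.
(d) Not entailed — the jar is what opened, not the hammer.
(e) Entailed — dropping 'during the break' leaves a sub-description the original still satisfies.
(f) Entailed — the narrative places the draining before the opening.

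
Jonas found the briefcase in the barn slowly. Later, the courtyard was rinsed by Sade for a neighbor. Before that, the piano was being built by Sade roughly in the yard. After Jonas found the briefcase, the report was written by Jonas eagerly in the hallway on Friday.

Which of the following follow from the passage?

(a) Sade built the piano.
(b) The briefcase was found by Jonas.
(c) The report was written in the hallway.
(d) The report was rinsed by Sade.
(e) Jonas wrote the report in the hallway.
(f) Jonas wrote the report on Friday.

(a) Not entailed — 'was building' is progressive on an accomplishment; it does not entail the completed 'built'.
(b) Entailed — this follows by dropping conjuncts from the finding event's description.
(c) Entailed — this follows by dropping conjuncts from the writing event's description.
(d) Not entailed — Sade rinsed the courtyard, not the report; the report belongs to the writing event.
(e) Entailed — the original entails any weakening of itself; this just drops 'eagerly', 'on Friday'.
(f) Entailed — this follows by dropping conjuncts from the writing event's description.

(b), (c), (e), (f)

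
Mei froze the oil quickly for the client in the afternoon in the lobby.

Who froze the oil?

'Mei' marks the agent of the freezing event.

Mei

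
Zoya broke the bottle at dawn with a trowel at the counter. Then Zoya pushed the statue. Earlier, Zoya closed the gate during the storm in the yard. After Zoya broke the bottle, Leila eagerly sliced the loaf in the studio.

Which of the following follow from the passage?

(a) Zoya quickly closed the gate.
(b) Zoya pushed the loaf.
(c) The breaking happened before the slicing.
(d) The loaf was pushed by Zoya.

(c)

(a) Not entailed — 'quickly' adds information not in the original event.
(b) Not entailed — Zoya pushed the statue, not the loaf; the loaf belongs to the slicing event.
(c) Entailed — the narrative places the breaking before the slicing.
(d) Not entailed — Zoya pushed the statue, not the loaf; the loaf belongs to the slicing event.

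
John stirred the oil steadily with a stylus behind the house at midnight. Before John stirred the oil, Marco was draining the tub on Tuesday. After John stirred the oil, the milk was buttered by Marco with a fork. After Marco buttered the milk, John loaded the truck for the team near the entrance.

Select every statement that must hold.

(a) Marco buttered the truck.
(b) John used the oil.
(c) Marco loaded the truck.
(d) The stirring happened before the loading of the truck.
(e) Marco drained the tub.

(a) Not entailed — Marco buttered the milk, not the truck; the truck belongs to the loading event.
(b) Not entailed — the oil is the patient, not an instrument — John used a stylus.
(c) Not entailed — the passage has John loading the truck, not Marco.
(d) Entailed — the narrative places the stirring before the loading.
(e) Not entailed — 'was draining' is progressive on an accomplishment; it does not entail the completed 'drained'.

(d)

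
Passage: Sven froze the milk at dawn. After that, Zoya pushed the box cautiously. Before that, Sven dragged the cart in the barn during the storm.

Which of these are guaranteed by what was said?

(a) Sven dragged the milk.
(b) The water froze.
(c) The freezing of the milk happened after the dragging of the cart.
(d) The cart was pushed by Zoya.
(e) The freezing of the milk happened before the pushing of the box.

(e)

(a) Not entailed — Sven dragged the cart, not the milk; the milk belongs to the freezing event.
(b) Not entailed — the milk is what froze, not the water.
(c) Not entailed — the narrative doesn't order the dragging relative to the freezing.
(d) Not entailed — Zoya pushed the box, not the cart; the cart belongs to the dragging event.
(e) Entailed — the narrative places the freezing before the pushing.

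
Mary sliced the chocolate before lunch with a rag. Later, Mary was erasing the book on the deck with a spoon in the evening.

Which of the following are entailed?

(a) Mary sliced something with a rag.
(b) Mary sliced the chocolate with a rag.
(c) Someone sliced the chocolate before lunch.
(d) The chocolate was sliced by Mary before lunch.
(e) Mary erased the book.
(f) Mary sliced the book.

(a) Entailed — every conjunct here is already in the original slicing event.
(b) Entailed — this follows by dropping conjuncts from the slicing event's description.
(c) Entailed — the original entails any weakening of itself; this just drops 'with a rag' and generalizes the agent.
(d) Entailed — the original entails any weakening of itself; this just drops 'with a rag'.
(e) Not entailed — 'was erasing' is progressive on an accomplishment; it does not entail the completed 'erased'.
(f) Not entailed — Mary sliced the chocolate, not the book; the book belongs to the erasing event.

(a), (b), (c), (d)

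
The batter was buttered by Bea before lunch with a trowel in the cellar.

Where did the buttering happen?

in the cellar

'in the cellar' marks the location of the buttering event.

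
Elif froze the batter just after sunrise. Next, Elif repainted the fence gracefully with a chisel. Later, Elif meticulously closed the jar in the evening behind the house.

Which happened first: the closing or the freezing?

the freezing

The connectives place the freezing before the closing.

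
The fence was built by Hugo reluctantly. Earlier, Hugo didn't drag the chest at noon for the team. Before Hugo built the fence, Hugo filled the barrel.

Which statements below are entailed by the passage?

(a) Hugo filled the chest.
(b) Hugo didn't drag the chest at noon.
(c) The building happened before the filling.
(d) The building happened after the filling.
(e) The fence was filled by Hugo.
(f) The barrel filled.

(a) Not entailed — Hugo filled the barrel, not the chest; the chest belongs to the dragging event.
(b) Not entailed — dropping 'for the team' under negation is not valid — the original leaves open that Hugo dragged the chest some other way.
(c) Not entailed — the narrative places the filling before the building, not after.
(d) Entailed — the narrative places the filling before the building.
(e) Not entailed — Hugo filled the barrel, not the fence; the fence belongs to the building event.
(f) Entailed — 'Hugo filled the barrel' is causative; it entails the inchoative 'the barrel filled'.

(d), (f)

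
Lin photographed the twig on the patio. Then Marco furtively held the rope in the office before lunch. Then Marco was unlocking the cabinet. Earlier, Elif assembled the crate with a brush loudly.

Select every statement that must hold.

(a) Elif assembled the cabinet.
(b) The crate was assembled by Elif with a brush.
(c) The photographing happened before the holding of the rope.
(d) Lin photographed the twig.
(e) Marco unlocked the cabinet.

(a) Not entailed — Elif assembled the crate, not the cabinet; the cabinet belongs to the unlocking event.
(b) Entailed — dropping 'loudly' leaves a sub-description the original still satisfies.
(c) Entailed — the narrative places the photographing before the holding.
(d) Entailed — this follows by dropping conjuncts from the photographing event's description.
(e) Not entailed — 'was unlocking' is progressive on an accomplishment; it does not entail the completed 'unlocked'.

(b), (c), (d)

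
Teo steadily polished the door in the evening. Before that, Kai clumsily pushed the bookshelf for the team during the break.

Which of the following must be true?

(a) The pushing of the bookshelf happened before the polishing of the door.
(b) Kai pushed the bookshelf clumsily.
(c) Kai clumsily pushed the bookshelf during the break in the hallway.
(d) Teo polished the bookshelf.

(a) Entailed — the narrative places the pushing before the polishing.
(b) Entailed — dropping 'for the team', 'during the break' leaves a sub-description the original still satisfies.
(c) Not entailed — 'in the hallway' adds information not in the original event.
(d) Not entailed — Teo polished the door, not the bookshelf; the bookshelf belongs to the pushing event.

(a), (b)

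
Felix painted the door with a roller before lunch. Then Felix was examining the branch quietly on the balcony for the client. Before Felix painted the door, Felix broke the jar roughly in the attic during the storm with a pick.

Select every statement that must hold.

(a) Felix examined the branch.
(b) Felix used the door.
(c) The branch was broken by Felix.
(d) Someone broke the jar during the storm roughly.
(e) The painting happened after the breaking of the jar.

(a), (d), (e)

(a) Entailed — 'examine' is an activity; 'was examining' entails that some examining happened, so 'examined' holds.
(b) Not entailed — the door is the patient, not an instrument — Felix used a roller.
(c) Not entailed — Felix broke the jar, not the branch; the branch belongs to the examining event.
(d) Entailed — this follows by dropping conjuncts from the breaking event's description.
(e) Entailed — the narrative places the breaking before the painting.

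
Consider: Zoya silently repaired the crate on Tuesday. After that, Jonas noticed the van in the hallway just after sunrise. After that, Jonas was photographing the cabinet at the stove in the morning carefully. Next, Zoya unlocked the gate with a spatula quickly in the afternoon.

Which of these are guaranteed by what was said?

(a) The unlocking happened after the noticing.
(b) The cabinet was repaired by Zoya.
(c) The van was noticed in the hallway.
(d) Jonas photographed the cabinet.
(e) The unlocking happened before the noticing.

(a), (c)

(a) Entailed — the narrative places the noticing before the unlocking.
(b) Not entailed — Zoya repaired the crate, not the cabinet; the cabinet belongs to the photographing event.
(c) Entailed — dropping 'just after sunrise' and generalizing the agent leaves a sub-description the original still satisfies.
(d) Not entailed — 'was photographing' is progressive on an accomplishment; it does not entail the completed 'photographed'.
(e) Not entailed — the narrative places the noticing before the unlocking, not after.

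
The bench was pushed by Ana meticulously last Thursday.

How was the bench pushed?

'meticulously' marks the manner of the pushing event.

meticulously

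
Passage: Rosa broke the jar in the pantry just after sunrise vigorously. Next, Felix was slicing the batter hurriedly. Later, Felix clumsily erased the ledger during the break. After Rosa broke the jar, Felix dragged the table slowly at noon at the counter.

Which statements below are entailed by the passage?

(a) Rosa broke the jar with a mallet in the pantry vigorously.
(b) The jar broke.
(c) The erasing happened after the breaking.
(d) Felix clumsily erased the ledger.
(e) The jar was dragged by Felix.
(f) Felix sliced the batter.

(a) Not entailed — 'with a mallet' adds information not in the original event.
(b) Entailed — 'Rosa broke the jar' is causative; it entails the inchoative 'the jar broke'.
(c) Entailed — the narrative places the breaking before the erasing.
(d) Entailed — this follows by dropping conjuncts from the erasing event's description.
(e) Not entailed — Felix dragged the table, not the jar; the jar belongs to the breaking event.
(f) Not entailed — 'was slicing' is progressive on an accomplishment; it does not entail the completed 'sliced'.

(b), (c), (d)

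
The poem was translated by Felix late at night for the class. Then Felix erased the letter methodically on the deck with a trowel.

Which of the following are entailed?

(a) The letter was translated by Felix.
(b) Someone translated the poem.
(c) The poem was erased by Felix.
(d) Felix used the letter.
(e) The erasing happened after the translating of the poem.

(b), (e)

(a) Not entailed — Felix translated the poem, not the letter; the letter belongs to the erasing event.
(b) Entailed — this follows by dropping conjuncts from the translating event's description.
(c) Not entailed — Felix erased the letter, not the poem; the poem belongs to the translating event.
(d) Not entailed — the letter is the patient, not an instrument — Felix used a trowel.
(e) Entailed — the narrative places the translating before the erasing.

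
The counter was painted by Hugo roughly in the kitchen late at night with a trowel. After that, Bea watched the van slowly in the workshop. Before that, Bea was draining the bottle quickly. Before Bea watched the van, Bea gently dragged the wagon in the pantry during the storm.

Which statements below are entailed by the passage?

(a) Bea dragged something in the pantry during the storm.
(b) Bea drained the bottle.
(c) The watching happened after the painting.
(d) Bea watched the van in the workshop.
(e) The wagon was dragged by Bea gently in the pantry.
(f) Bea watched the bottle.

(a) Entailed — dropping 'gently' and generalizing the patient leaves a sub-description the original still satisfies.
(b) Not entailed — 'was draining' is progressive on an accomplishment; it does not entail the completed 'drained'.
(c) Entailed — the narrative places the painting before the watching.
(d) Entailed — the original entails any weakening of itself; this just drops 'slowly'.
(e) Entailed — dropping 'during the storm' leaves a sub-description the original still satisfies.
(f) Not entailed — Bea watched the van, not the bottle; the bottle belongs to the draining event.

(a), (c), (d), (e)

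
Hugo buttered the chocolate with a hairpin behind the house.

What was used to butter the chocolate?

'with a hairpin' marks the instrument of the buttering event.

a hairpin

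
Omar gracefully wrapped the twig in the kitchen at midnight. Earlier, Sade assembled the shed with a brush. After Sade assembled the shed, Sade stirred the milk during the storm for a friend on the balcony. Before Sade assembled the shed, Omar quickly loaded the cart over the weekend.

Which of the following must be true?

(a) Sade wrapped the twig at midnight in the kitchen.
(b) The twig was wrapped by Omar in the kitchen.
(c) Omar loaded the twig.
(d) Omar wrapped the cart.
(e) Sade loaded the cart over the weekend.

(b)

(a) Not entailed — the passage has Omar wrapping the twig, not Sade.
(b) Entailed — this follows by dropping conjuncts from the wrapping event's description.
(c) Not entailed — Omar loaded the cart, not the twig; the twig belongs to the wrapping event.
(d) Not entailed — Omar wrapped the twig, not the cart; the cart belongs to the loading event.
(e) Not entailed — the passage has Omar loading the cart, not Sade.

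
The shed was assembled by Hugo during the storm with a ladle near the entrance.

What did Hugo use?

'with a ladle' marks the instrument of the assembling event.

a ladle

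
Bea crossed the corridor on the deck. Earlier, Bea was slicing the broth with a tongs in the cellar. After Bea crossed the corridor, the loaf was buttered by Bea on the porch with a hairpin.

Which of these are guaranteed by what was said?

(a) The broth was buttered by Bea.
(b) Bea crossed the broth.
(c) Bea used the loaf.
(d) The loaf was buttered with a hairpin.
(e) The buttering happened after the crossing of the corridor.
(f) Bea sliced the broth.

(d), (e)

(a) Not entailed — Bea buttered the loaf, not the broth; the broth belongs to the slicing event.
(b) Not entailed — Bea crossed the corridor, not the broth; the broth belongs to the slicing event.
(c) Not entailed — the loaf is the patient, not an instrument — Bea used a hairpin.
(d) Entailed — dropping 'on the porch' and generalizing the agent leaves a sub-description the original still satisfies.
(e) Entailed — the narrative places the crossing before the buttering.
(f) Not entailed — 'was slicing' is progressive on an accomplishment; it does not entail the completed 'sliced'.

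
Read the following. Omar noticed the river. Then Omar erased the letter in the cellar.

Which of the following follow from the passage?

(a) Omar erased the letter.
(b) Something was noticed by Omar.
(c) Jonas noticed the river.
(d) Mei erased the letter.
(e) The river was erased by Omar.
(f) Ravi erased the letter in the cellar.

(a) Entailed — the original entails any weakening of itself; this just drops 'in the cellar'.
(b) Entailed — generalizing the patient leaves a sub-description the original still satisfies.
(c) Not entailed — the passage has Omar noticing the river, not Jonas.
(d) Not entailed — the passage has Omar erasing the letter, not Mei.
(e) Not entailed — Omar erased the letter, not the river; the river belongs to the noticing event.
(f) Not entailed — the passage has Omar erasing the letter, not Ravi.

(a), (b)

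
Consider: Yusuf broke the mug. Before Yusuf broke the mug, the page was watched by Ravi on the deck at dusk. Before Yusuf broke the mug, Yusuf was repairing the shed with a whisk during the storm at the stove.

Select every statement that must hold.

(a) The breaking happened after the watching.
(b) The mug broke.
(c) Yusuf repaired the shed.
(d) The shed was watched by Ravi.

(a), (b)

(a) Entailed — the narrative places the watching before the breaking.
(b) Entailed — 'Yusuf broke the mug' is causative; it entails the inchoative 'the mug broke'.
(c) Not entailed — 'was repairing' is progressive on an accomplishment; it does not entail the completed 'repaired'.
(d) Not entailed — Ravi watched the page, not the shed; the shed belongs to the repairing event.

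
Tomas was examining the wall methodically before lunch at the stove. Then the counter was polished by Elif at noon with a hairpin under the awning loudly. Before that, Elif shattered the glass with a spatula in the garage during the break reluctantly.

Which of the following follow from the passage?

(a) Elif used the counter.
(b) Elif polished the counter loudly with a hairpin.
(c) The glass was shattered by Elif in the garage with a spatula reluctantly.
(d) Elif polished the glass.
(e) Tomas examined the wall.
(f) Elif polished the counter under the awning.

(a) Not entailed — the counter is the patient, not an instrument — Elif used a hairpin.
(b) Entailed — this follows by dropping conjuncts from the polishing event's description.
(c) Entailed — this follows by dropping conjuncts from the shattering event's description.
(d) Not entailed — Elif polished the counter, not the glass; the glass belongs to the shattering event.
(e) Entailed — 'examine' is an activity; 'was examining' entails that some examining happened, so 'examined' holds.
(f) Entailed — the original entails any weakening of itself; this just drops 'with a hairpin', 'loudly', 'at noon'.

(b), (c), (e), (f)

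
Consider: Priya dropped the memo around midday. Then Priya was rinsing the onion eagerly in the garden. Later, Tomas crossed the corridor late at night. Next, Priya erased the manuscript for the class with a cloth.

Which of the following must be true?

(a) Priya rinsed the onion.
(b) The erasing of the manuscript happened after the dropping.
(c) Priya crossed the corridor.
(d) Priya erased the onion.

(a), (b)

(a) Entailed — 'rinse' is an activity; 'was rinsing' entails that some rinsing happened, so 'rinsed' holds.
(b) Entailed — the narrative places the dropping before the erasing.
(c) Not entailed — the passage has Tomas crossing the corridor, not Priya.
(d) Not entailed — Priya erased the manuscript, not the onion; the onion belongs to the rinsing event.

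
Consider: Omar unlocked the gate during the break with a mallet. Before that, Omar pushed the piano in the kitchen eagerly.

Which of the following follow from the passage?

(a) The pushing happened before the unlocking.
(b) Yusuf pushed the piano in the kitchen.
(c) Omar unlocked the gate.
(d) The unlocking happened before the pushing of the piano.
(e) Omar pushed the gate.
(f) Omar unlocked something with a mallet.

(a), (c), (f)

(a) Entailed — the narrative places the pushing before the unlocking.
(b) Not entailed — the passage has Omar pushing the piano, not Yusuf.
(c) Entailed — dropping 'during the break', 'with a mallet' leaves a sub-description the original still satisfies.
(d) Not entailed — the narrative places the pushing before the unlocking, not after.
(e) Not entailed — Omar pushed the piano, not the gate; the gate belongs to the unlocking event.
(f) Entailed — this follows by dropping conjuncts from the unlocking event's description.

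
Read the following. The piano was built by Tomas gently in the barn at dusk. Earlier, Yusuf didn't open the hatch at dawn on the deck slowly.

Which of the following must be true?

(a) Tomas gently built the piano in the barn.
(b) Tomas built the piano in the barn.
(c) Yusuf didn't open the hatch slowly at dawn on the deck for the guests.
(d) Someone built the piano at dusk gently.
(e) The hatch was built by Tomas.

(a), (b), (c), (d)

(a) Entailed — this follows by dropping conjuncts from the building event's description.
(b) Entailed — the original entails any weakening of itself; this just drops 'gently', 'at dusk'.
(c) Entailed — under negation, adding a further restriction is entailed: if no such opening event occurred, none occurred for the guests either.
(d) Entailed — the original entails any weakening of itself; this just drops 'in the barn' and generalizes the agent.
(e) Not entailed — Tomas built the piano, not the hatch; the hatch belongs to the opening event.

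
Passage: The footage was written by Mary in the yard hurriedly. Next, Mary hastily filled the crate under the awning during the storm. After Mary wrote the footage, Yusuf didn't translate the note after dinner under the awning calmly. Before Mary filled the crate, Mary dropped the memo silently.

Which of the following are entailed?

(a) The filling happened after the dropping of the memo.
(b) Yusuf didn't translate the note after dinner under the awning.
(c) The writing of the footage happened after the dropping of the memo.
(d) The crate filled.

(a), (d)

(a) Entailed — the narrative places the dropping before the filling.
(b) Not entailed — dropping 'calmly' under negation is not valid — the original leaves open that Yusuf translated the note some other way.
(c) Not entailed — the narrative doesn't order the dropping relative to the writing.
(d) Entailed — 'Mary filled the crate' is causative; it entails the inchoative 'the crate filled'.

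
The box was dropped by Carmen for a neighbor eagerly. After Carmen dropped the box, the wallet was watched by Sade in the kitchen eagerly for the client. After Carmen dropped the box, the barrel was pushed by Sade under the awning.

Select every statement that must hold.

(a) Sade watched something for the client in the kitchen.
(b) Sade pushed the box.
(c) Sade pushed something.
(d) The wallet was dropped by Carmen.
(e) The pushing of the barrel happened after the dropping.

(a), (c), (e)

(a) Entailed — dropping 'eagerly' and generalizing the patient leaves a sub-description the original still satisfies.
(b) Not entailed — Sade pushed the barrel, not the box; the box belongs to the dropping event.
(c) Entailed — dropping 'under the awning' and generalizing the patient leaves a sub-description the original still satisfies.
(d) Not entailed — Carmen dropped the box, not the wallet; the wallet belongs to the watching event.
(e) Entailed — the narrative places the dropping before the pushing.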